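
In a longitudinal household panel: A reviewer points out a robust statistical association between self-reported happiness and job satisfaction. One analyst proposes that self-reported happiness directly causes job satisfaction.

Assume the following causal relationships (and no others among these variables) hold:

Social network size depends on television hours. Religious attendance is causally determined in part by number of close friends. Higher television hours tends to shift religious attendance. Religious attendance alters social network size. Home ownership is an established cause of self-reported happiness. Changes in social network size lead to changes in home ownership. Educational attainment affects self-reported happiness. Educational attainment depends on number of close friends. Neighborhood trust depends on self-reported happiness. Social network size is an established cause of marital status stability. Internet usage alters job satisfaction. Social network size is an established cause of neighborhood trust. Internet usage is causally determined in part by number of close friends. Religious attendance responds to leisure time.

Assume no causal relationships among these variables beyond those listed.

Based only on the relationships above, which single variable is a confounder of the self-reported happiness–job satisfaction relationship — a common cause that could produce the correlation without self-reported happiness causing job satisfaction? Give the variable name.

number of close friends

Number of close friends has a causal path to self-reported happiness (number of close friends → educational attainment → self-reported happiness) and a separate causal path to job satisfaction (number of close friends → internet usage → job satisfaction), so it is a common cause of both.
No stated relationship gives self-reported happiness a causal route to job satisfaction, so the correlation is explained by the shared upstream cause rather than a direct effect.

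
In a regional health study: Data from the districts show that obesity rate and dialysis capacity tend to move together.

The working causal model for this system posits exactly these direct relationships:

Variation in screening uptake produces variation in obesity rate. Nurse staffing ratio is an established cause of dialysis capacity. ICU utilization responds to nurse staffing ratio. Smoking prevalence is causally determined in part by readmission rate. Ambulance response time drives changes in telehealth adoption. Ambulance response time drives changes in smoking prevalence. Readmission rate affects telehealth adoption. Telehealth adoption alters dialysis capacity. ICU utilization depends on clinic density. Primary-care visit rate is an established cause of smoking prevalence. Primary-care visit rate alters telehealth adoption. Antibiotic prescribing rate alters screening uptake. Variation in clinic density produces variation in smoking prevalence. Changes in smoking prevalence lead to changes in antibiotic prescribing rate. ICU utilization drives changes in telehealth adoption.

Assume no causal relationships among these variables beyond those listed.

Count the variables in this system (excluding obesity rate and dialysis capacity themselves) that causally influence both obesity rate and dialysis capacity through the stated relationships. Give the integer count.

4

The common causes are: ambulance response time (to obesity rate via ambulance response time → smoking prevalence → antibiotic prescribing rate → screening uptake → obesity rate; to dialysis capacity via ambulance response time → telehealth adoption → dialysis capacity); clinic density (to obesity rate via clinic density → smoking prevalence → antibiotic prescribing rate → screening uptake → obesity rate; to dialysis capacity via clinic density → ICU utilization → telehealth adoption → dialysis capacity); primary-care visit rate (to obesity rate via primary-care visit rate → smoking prevalence → antibiotic prescribing rate → screening uptake → obesity rate; to dialysis capacity via primary-care visit rate → telehealth adoption → dialysis capacity); readmission rate (to obesity rate via readmission rate → smoking prevalence → antibiotic prescribing rate → screening uptake → obesity rate; to dialysis capacity via readmission rate → telehealth adoption → dialysis capacity).
Every other variable lacks a causal path to at least one of obesity rate and dialysis capacity.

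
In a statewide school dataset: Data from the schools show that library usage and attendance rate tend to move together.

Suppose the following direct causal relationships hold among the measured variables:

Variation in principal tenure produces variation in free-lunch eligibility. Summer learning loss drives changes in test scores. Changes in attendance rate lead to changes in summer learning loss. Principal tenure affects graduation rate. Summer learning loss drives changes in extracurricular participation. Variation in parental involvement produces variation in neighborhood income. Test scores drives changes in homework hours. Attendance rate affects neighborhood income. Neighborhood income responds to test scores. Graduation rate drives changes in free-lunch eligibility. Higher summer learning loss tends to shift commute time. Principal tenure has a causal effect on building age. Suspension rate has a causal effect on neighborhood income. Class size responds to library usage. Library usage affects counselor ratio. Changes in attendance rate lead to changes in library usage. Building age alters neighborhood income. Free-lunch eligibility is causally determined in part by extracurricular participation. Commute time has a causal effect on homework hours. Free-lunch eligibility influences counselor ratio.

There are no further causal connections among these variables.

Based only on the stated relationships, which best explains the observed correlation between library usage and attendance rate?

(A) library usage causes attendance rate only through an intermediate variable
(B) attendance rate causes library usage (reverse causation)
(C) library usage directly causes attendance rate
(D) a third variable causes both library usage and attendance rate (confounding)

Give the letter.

The stated link runs attendance rate → library usage; library usage has no causal path to attendance rate. No variable causes both, so confounding is ruled out. The correlation reflects reverse causation.

B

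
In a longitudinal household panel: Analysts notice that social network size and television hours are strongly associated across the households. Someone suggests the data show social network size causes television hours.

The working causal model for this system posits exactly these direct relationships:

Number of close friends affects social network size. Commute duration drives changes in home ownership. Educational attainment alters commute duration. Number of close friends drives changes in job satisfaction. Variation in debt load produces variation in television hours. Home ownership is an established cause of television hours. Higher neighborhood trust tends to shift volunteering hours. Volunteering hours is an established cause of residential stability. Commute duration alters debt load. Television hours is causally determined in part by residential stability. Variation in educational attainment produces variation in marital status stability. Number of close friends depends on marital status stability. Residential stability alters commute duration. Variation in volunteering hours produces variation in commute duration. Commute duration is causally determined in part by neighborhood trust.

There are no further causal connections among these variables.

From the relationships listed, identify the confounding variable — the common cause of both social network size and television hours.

Educational attainment has a causal path to social network size (educational attainment → marital status stability → number of close friends → social network size) and a separate causal path to television hours (educational attainment → commute duration → home ownership → television hours), so it is a common cause of both.
No stated relationship gives social network size a causal route to television hours, so the correlation is explained by the shared upstream cause rather than a direct effect.

educational attainment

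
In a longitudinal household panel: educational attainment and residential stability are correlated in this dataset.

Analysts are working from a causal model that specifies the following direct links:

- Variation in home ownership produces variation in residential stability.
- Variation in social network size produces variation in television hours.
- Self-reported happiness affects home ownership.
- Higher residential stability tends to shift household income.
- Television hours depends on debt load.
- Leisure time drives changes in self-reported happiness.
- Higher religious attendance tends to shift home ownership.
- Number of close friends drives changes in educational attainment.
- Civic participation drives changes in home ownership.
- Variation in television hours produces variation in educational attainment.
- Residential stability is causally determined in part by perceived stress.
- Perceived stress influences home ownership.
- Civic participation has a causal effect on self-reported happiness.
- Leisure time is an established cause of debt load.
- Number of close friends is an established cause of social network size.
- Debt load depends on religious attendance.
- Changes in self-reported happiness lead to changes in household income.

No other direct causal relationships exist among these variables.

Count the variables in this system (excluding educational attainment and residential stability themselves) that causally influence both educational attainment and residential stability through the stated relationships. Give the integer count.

The common causes are: leisure time (to educational attainment via leisure time → debt load → television hours → educational attainment; to residential stability via leisure time → self-reported happiness → home ownership → residential stability); religious attendance (to educational attainment via religious attendance → debt load → television hours → educational attainment; to residential stability via religious attendance → home ownership → residential stability).
Every other variable lacks a causal path to at least one of educational attainment and residential stability.

2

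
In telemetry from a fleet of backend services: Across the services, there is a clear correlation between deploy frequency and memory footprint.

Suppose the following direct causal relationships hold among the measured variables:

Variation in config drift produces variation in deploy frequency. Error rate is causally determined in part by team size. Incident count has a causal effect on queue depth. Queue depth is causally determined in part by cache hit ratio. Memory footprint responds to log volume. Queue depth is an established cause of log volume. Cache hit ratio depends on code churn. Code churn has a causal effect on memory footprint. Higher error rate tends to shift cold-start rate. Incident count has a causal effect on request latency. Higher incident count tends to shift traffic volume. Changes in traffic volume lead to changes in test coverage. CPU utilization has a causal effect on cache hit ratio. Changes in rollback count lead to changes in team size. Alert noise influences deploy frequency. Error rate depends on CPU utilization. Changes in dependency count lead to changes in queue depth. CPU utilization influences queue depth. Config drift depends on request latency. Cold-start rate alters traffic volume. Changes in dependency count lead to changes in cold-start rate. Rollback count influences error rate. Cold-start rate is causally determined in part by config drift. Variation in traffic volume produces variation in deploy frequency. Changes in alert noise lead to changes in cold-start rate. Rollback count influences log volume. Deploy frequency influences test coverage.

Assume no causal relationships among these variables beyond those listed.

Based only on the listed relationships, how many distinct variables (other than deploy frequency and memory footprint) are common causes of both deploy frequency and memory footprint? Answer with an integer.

4

The common causes are: CPU utilization (to deploy frequency via CPU utilization → error rate → cold-start rate → traffic volume → deploy frequency; to memory footprint via CPU utilization → queue depth → log volume → memory footprint); dependency count (to deploy frequency via dependency count → cold-start rate → traffic volume → deploy frequency; to memory footprint via dependency count → queue depth → log volume → memory footprint); incident count (to deploy frequency via incident count → traffic volume → deploy frequency; to memory footprint via incident count → queue depth → log volume → memory footprint); rollback count (to deploy frequency via rollback count → error rate → cold-start rate → traffic volume → deploy frequency; to memory footprint via rollback count → log volume → memory footprint).
Every other variable lacks a causal path to at least one of deploy frequency and memory footprint.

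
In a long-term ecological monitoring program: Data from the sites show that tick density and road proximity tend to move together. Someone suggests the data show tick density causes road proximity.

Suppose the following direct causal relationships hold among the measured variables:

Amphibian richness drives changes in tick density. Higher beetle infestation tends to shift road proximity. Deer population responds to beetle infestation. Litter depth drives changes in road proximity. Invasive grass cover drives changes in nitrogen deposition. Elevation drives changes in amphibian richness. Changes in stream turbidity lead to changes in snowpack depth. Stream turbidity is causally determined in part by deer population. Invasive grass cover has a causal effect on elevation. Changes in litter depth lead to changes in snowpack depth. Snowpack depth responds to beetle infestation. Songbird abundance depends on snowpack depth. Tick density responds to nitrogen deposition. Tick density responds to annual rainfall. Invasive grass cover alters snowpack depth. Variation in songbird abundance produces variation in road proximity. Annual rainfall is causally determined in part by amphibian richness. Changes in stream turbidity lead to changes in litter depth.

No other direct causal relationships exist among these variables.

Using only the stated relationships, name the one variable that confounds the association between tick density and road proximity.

invasive grass cover

Invasive grass cover has a causal path to tick density (invasive grass cover → nitrogen deposition → tick density) and a separate causal path to road proximity (invasive grass cover → snowpack depth → songbird abundance → road proximity), so it is a common cause of both.
No stated relationship gives tick density a causal route to road proximity, so the correlation is explained by the shared upstream cause rather than a direct effect.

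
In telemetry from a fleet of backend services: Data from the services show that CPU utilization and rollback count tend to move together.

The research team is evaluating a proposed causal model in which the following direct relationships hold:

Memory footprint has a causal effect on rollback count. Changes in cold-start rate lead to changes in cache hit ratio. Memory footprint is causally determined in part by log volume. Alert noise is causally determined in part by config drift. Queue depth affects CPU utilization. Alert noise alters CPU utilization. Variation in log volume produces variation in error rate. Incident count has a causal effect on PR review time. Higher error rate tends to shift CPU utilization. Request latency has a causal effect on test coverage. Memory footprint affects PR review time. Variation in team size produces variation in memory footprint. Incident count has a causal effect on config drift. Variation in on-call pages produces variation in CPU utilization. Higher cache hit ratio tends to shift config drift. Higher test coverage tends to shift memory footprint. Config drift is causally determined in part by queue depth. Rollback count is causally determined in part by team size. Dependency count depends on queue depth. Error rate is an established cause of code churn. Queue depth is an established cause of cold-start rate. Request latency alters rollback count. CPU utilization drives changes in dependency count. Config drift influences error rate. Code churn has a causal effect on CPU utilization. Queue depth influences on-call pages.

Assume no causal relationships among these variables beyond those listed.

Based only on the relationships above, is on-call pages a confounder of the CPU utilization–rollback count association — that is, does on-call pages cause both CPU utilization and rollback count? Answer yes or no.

On-call pages has no stated causal path to rollback count. A confounder must cause both variables, so on-call pages does not qualify.

no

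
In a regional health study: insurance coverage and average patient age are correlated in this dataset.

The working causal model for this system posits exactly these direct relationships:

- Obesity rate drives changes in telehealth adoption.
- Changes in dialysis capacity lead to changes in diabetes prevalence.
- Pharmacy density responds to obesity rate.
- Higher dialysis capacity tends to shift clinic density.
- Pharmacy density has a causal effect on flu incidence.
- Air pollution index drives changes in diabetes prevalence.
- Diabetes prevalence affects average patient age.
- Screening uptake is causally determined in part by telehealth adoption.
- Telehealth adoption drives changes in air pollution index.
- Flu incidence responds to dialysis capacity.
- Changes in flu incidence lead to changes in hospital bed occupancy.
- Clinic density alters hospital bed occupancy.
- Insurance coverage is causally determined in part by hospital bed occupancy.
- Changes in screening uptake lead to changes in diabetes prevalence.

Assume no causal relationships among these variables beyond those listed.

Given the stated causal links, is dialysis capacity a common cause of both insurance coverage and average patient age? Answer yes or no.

Dialysis capacity has a causal path to insurance coverage (dialysis capacity → clinic density → hospital bed occupancy → insurance coverage) and to average patient age (dialysis capacity → diabetes prevalence → average patient age), so it is a common cause of both — a confounder.

yes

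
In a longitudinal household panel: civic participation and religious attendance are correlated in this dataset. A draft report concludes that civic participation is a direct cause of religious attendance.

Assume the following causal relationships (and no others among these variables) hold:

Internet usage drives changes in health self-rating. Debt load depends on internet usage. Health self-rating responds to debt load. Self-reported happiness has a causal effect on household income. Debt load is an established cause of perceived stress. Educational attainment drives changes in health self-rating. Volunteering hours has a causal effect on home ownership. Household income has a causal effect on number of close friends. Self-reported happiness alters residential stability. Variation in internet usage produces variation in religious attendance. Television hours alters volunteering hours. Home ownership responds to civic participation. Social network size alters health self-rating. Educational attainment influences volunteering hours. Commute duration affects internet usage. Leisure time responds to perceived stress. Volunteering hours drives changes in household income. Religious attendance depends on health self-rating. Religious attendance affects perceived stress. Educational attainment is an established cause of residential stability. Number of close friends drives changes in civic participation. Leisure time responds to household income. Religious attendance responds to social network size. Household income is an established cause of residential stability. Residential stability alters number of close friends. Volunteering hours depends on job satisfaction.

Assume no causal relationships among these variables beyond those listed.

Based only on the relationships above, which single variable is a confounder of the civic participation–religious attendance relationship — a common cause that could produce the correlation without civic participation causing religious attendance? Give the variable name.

educational attainment

Educational attainment has a causal path to civic participation (educational attainment → residential stability → number of close friends → civic participation) and a separate causal path to religious attendance (educational attainment → health self-rating → religious attendance), so it is a common cause of both.
No stated relationship gives civic participation a causal route to religious attendance, so the correlation is explained by the shared upstream cause rather than a direct effect.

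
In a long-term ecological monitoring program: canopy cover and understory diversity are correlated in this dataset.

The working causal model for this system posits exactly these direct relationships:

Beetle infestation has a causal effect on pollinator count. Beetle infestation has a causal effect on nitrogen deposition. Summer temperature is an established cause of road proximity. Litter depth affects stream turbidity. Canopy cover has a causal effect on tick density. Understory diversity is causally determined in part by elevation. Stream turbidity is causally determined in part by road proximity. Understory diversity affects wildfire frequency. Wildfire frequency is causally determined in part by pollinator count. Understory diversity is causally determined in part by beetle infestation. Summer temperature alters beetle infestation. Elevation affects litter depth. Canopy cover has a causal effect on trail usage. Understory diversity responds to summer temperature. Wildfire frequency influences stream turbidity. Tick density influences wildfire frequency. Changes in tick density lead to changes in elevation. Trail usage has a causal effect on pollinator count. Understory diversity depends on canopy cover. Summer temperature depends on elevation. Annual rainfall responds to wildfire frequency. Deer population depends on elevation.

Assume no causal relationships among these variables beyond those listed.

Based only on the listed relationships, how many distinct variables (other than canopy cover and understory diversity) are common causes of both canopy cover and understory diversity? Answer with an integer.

No listed variable has a causal path to both canopy cover and understory diversity, so there are no common causes.

0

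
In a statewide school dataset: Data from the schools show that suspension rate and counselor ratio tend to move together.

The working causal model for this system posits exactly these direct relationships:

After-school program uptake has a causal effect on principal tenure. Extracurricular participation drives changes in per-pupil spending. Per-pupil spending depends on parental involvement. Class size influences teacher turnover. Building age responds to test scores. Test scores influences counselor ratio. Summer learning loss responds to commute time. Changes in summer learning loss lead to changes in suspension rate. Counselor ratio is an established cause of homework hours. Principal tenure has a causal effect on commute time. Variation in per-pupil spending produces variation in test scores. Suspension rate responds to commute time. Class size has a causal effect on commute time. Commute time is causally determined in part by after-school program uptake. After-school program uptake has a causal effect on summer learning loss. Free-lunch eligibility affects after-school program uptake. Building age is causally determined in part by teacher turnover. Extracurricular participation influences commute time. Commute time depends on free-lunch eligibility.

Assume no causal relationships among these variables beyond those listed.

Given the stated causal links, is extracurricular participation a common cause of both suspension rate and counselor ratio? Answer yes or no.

Extracurricular participation has a causal path to suspension rate (extracurricular participation → commute time → suspension rate) and to counselor ratio (extracurricular participation → per-pupil spending → test scores → counselor ratio), so it is a common cause of both — a confounder.

yes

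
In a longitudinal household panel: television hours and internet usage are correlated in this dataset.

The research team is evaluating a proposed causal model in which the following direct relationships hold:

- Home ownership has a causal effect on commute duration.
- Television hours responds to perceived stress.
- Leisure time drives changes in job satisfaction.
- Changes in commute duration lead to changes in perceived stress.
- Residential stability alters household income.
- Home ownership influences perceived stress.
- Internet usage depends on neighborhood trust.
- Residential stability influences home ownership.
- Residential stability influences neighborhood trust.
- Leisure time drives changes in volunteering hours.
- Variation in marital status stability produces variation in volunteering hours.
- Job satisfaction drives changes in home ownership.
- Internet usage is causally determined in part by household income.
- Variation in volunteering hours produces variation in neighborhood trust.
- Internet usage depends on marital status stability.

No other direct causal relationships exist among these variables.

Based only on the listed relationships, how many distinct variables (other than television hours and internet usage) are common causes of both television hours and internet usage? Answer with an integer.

2

The common causes are: leisure time (to television hours via leisure time → job satisfaction → home ownership → perceived stress → television hours; to internet usage via leisure time → volunteering hours → neighborhood trust → internet usage); residential stability (to television hours via residential stability → home ownership → perceived stress → television hours; to internet usage via residential stability → neighborhood trust → internet usage).
Every other variable lacks a causal path to at least one of television hours and internet usage.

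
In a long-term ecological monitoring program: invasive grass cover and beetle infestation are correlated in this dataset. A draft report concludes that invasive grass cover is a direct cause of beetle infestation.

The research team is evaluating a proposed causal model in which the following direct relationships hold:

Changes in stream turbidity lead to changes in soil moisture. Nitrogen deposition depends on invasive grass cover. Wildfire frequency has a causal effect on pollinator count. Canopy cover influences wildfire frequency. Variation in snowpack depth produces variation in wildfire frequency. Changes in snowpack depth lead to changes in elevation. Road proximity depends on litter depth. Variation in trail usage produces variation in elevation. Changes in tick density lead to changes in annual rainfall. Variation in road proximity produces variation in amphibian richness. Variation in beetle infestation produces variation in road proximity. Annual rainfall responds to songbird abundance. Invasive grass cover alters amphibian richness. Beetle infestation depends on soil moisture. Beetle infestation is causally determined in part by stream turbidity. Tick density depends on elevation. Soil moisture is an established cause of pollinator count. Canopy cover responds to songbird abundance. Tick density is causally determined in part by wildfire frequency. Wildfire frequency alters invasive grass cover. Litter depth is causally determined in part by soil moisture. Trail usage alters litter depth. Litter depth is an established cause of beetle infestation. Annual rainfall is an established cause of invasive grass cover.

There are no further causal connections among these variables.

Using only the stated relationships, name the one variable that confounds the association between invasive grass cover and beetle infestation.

Trail usage has a causal path to invasive grass cover (trail usage → elevation → tick density → annual rainfall → invasive grass cover) and a separate causal path to beetle infestation (trail usage → litter depth → beetle infestation), so it is a common cause of both.
No stated relationship gives invasive grass cover a causal route to beetle infestation, so the correlation is explained by the shared upstream cause rather than a direct effect.

trail usage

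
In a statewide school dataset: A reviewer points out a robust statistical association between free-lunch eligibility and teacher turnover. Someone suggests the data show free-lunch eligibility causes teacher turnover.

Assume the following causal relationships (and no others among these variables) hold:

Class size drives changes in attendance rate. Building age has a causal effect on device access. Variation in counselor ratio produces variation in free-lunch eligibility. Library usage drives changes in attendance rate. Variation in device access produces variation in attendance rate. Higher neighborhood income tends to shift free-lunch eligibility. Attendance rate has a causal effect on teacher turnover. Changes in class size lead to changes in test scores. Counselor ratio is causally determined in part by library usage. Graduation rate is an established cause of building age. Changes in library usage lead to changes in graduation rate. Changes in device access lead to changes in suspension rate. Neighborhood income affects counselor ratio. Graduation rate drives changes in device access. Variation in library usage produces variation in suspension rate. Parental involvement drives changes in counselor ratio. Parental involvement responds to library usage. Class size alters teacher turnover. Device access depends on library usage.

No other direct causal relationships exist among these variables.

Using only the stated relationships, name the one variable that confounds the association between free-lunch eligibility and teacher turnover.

library usage

Library usage has a causal path to free-lunch eligibility (library usage → counselor ratio → free-lunch eligibility) and a separate causal path to teacher turnover (library usage → attendance rate → teacher turnover), so it is a common cause of both.
No stated relationship gives free-lunch eligibility a causal route to teacher turnover, so the correlation is explained by the shared upstream cause rather than a direct effect.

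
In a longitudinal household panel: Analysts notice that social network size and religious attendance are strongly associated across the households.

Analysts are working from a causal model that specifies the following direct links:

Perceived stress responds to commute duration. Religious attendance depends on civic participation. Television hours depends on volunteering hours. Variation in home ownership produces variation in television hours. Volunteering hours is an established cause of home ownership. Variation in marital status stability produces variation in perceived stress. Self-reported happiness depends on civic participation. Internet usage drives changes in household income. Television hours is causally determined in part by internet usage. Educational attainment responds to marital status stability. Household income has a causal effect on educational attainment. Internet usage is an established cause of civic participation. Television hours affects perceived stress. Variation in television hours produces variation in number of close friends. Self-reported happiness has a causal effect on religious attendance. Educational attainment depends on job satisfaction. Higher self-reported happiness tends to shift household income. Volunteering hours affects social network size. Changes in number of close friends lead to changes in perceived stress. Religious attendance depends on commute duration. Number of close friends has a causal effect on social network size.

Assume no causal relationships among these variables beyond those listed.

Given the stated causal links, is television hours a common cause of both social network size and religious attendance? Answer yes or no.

no

Television hours has no stated causal path to religious attendance. A confounder must cause both variables, so television hours does not qualify.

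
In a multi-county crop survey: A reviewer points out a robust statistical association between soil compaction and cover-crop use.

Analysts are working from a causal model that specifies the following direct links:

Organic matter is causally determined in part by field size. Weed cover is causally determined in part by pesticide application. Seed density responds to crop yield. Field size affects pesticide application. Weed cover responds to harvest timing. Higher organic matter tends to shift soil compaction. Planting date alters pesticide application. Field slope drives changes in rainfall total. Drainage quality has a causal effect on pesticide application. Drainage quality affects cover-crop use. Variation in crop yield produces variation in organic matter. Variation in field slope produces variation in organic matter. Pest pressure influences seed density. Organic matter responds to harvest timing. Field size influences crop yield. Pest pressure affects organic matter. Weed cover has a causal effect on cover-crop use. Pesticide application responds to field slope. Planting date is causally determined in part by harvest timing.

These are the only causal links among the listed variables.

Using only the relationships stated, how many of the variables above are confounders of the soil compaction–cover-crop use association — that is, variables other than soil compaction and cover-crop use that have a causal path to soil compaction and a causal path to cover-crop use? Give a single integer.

3

The common causes are: field size (to soil compaction via field size → organic matter → soil compaction; to cover-crop use via field size → pesticide application → weed cover → cover-crop use); field slope (to soil compaction via field slope → organic matter → soil compaction; to cover-crop use via field slope → pesticide application → weed cover → cover-crop use); harvest timing (to soil compaction via harvest timing → organic matter → soil compaction; to cover-crop use via harvest timing → weed cover → cover-crop use).
Every other variable lacks a causal path to at least one of soil compaction and cover-crop use.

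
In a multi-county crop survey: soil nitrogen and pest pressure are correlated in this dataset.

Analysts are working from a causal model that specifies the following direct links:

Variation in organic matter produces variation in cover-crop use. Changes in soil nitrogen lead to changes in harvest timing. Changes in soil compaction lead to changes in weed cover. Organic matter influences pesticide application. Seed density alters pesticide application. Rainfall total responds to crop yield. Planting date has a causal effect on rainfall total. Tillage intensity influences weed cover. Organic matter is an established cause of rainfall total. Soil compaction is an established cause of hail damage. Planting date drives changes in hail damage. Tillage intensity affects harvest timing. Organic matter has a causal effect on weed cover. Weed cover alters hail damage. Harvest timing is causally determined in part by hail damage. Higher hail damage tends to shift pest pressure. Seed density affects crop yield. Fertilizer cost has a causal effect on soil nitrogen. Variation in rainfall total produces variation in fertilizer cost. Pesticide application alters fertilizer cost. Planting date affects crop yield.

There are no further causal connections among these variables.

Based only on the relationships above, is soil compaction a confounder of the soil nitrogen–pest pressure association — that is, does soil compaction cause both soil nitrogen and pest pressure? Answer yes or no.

Soil compaction has no stated causal path to soil nitrogen. A confounder must cause both variables, so soil compaction does not qualify.

no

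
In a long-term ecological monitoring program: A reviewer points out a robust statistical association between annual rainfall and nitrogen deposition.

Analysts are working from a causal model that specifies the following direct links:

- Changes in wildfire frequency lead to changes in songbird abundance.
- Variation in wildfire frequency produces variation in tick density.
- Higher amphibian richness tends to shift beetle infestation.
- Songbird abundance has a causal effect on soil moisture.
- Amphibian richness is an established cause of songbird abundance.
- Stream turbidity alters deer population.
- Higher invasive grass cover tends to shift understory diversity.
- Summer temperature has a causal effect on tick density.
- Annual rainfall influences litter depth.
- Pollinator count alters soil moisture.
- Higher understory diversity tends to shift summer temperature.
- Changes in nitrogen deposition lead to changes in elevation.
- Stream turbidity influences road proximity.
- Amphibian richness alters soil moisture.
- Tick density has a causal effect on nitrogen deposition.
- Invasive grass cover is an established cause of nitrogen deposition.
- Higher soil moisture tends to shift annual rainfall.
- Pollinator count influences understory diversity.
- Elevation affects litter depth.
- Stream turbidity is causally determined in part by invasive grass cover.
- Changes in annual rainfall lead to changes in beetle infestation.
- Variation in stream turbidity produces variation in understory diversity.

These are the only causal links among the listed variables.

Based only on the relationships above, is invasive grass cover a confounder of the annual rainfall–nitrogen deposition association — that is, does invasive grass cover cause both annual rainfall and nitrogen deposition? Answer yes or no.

Invasive grass cover has no stated causal path to annual rainfall. A confounder must cause both variables, so invasive grass cover does not qualify.

no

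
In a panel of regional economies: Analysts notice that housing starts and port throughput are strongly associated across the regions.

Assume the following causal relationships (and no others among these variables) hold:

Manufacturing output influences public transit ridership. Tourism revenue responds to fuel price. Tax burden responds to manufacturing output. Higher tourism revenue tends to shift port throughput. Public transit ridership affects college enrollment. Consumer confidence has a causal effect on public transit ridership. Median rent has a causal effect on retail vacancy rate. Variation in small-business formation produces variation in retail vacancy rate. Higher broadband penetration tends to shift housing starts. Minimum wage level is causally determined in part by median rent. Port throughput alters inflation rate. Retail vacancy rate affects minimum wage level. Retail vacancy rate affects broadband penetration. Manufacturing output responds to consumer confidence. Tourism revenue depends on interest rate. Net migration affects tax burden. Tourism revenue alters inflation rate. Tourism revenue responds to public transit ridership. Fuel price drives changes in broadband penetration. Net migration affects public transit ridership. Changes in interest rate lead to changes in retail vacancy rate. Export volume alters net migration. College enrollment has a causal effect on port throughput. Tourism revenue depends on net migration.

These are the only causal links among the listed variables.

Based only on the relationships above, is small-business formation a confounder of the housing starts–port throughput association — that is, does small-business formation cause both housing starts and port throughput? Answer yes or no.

Small-business formation has no stated causal path to port throughput. A confounder must cause both variables, so small-business formation does not qualify.

no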